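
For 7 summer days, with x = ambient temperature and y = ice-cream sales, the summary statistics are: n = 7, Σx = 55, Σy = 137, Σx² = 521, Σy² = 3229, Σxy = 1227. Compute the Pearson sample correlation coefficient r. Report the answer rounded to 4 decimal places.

Numerator: nΣxy − (Σx)(Σy) = 7·1227 − (55)(137) = 1054
Denominator: √[(nΣx²−(Σx)²)(nΣy²−(Σy)²)]
  nΣx²−(Σx)² = 7·521 − 3025 = 622;  nΣy²−(Σy)² = 7·3229 − 18769 = 3834
  √(622·3834) = √2384748 = 1544.2629
r = 1054 / 1544.2629 = 0.6825

0.6825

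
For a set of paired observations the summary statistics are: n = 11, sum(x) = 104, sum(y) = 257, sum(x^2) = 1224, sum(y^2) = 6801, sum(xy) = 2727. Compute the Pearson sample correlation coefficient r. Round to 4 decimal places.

0.6787

Numerator: nΣxy − (Σx)(Σy) = 11·2727 − (104)(257) = 3269
Denominator: √[(nΣx²−(Σx)²)(nΣy²−(Σy)²)]
  nΣx²−(Σx)² = 11·1224 − 10816 = 2648;  nΣy²−(Σy)² = 11·6801 − 66049 = 8762
  √(2648·8762) = √23201776 = 4816.8222
r = 3269 / 4816.8222 = 0.6787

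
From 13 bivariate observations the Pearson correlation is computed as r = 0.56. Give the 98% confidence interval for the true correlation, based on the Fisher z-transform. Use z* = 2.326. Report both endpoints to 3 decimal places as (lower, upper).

(-0.102, 0.878)

z_r = atanh(0.56) = 0.632833;  SE = 1/√(n−3) = 1/√10 = 0.316228
z-limits: 0.632833 ± 2.326·0.316228 = 0.632833 ± 0.735546 = [-0.102713, 1.368379]
ρ-limits: (tanh -0.102713, tanh 1.368379) = (-0.102, 0.878)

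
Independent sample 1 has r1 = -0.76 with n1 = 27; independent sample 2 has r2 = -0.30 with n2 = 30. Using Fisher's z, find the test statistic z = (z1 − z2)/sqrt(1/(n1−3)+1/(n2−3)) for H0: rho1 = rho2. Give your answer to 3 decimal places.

-2.448

z1 = atanh(-0.76) = -0.996215,  z2 = atanh(-0.30) = -0.309520
SE = √(1/(n1−3) + 1/(n2−3)) = √(1/24 + 1/27) = √(0.0416667 + 0.0370370) = √0.0787037 = 0.280542
z = (z1 − z2)/SE = (-0.996215 − (-0.309520)) / 0.280542 = -0.686695 / 0.280542 = -2.448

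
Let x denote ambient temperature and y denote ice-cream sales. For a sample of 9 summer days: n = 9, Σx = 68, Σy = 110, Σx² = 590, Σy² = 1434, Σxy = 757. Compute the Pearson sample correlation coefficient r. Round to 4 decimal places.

-0.8970

S_xy = nΣxy − ΣxΣy = 9·757 − 68·110 = 6813 − 7480 = -667
S_xx = nΣx² − (Σx)² = 9·590 − 68² = 5310 − 4624 = 686
S_yy = nΣy² − (Σy)² = 9·1434 − 110² = 12906 − 12100 = 806
r = S_xy / √(S_xx·S_yy) = -667 / √(686·806) = -667 / √552916 = -667 / 743.5832 = -0.8970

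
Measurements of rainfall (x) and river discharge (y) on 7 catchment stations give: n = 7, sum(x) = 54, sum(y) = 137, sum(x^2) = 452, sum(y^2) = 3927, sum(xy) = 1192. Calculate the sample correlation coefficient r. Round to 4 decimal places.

0.6433

S_xy = nΣxy − ΣxΣy = 7·1192 − 54·137 = 8344 − 7398 = 946
S_xx = nΣx² − (Σx)² = 7·452 − 54² = 3164 − 2916 = 248
S_yy = nΣy² − (Σy)² = 7·3927 − 137² = 27489 − 18769 = 8720
r = S_xy / √(S_xx·S_yy) = 946 / √(248·8720) = 946 / √2162560 = 946 / 1470.5645 = 0.6433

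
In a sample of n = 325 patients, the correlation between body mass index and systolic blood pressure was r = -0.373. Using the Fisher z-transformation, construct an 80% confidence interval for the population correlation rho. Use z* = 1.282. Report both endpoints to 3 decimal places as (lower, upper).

(-0.433, -0.310)

Fisher z: z_r = atanh(r) = ½·ln((1+(-0.373))/(1−(-0.373))) = -0.391903
SE(z) = 1/√(n−3) = 1/√322 = 0.055728
80% ⇒ z* = 1.282; margin = 1.282·0.055728 = 0.071443
CI on z-scale: (-0.463346, -0.320460)
Back-transform: tanh(-0.463346) = -0.432807, tanh(-0.320460) = -0.309923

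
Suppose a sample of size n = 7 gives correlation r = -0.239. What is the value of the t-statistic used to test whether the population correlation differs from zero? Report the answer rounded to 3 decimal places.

1 − r² = 1 − 0.057121 = 0.942879;  √(1−r²) = 0.971020
√(n−2) = √5 = 2.236068
t = r·√(n−2)/√(1−r²) = -0.239 · 2.236068 / 0.971020 = -0.550

-0.550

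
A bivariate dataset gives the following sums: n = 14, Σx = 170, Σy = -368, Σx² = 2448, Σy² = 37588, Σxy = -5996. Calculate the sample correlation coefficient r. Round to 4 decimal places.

-0.4667

Numerator: nΣxy − (Σx)(Σy) = 14·(-5996) − (170)(-368) = -21384
Denominator: √[(nΣx²−(Σx)²)(nΣy²−(Σy)²)]
  nΣx²−(Σx)² = 14·2448 − 28900 = 5372;  nΣy²−(Σy)² = 14·37588 − 135424 = 390808
  √(5372·390808) = √2099420576 = 45819.4345
r = -21384 / 45819.4345 = -0.4667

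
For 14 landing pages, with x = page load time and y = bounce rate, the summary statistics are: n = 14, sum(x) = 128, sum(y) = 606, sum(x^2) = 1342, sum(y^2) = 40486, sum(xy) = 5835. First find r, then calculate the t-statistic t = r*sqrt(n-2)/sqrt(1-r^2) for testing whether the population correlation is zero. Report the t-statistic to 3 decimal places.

S_xy = nΣxy − ΣxΣy = 14·5835 − 128·606 = 81690 − 77568 = 4122
S_xx = nΣx² − (Σx)² = 14·1342 − 128² = 18788 − 16384 = 2404
S_yy = nΣy² − (Σy)² = 14·40486 − 606² = 566804 − 367236 = 199568
r = S_xy / √(S_xx·S_yy) = 4122 / √(2404·199568) = 4122 / √479761472 = 4122 / 21903.4580 = 0.1882
t = r·√(n−2)/√(1−r²) = 0.1882·√12 / √(1−0.035419) = 0.651944 / 0.982131 = 0.664

0.664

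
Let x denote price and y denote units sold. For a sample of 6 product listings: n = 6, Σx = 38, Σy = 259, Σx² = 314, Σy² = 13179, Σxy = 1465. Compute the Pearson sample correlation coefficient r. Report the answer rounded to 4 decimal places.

-0.4580

S_xy = nΣxy − ΣxΣy = 6·1465 − 38·259 = 8790 − 9842 = -1052
S_xx = nΣx² − (Σx)² = 6·314 − 38² = 1884 − 1444 = 440
S_yy = nΣy² − (Σy)² = 6·13179 − 259² = 79074 − 67081 = 11993
r = S_xy / √(S_xx·S_yy) = -1052 / √(440·11993) = -1052 / √5276920 = -1052 / 2297.1548 = -0.4580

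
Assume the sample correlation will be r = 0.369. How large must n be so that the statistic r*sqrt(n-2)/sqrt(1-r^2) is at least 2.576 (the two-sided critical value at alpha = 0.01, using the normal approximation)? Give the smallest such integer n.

45

Need r·√(n−2)/√(1−r²) ≥ 2.576
√(n−2) ≥ 2.576·√(1−0.136161) / 0.369 = 2.576·0.929429 / 0.369 = 6.4884
n−2 ≥ 42.0993  ⇒  n ≥ 44.0993
Smallest integer n = 45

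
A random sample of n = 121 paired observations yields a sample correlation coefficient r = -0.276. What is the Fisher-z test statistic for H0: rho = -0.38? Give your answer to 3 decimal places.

z_r = atanh(-0.276) = -0.283347,  z_0 = atanh(-0.38) = -0.400060
SE = 1/√(n−3) = 1/√118 = 0.092057
z = (z_r − z_0)/SE = (-0.283347 − (-0.400060)) / 0.092057 = 0.116713 / 0.092057 = 1.268

1.268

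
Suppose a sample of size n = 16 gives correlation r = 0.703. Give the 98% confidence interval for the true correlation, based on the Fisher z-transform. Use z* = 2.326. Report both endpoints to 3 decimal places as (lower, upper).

(0.224, 0.908)

Fisher z: z_r = atanh(r) = ½·ln((1+0.703)/(1−0.703)) = 0.873207
SE(z) = 1/√(n−3) = 1/√13 = 0.277350
98% ⇒ z* = 2.326; margin = 2.326·0.277350 = 0.645116
CI on z-scale: (0.228091, 1.518323)
Back-transform: tanh(0.228091) = 0.224216, tanh(1.518323) = 0.908405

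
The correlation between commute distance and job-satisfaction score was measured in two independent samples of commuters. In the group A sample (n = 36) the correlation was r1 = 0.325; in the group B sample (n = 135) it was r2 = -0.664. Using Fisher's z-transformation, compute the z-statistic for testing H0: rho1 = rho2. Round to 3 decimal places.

5.843

z1 = atanh(0.325) = 0.337228,  z2 = atanh(-0.664) = -0.799934
SE = √(1/(n1−3) + 1/(n2−3)) = √(1/33 + 1/132) = √(0.0303030 + 0.0075758) = √0.0378788 = 0.194625
z = (z1 − z2)/SE = (0.337228 − (-0.799934)) / 0.194625 = 1.137162 / 0.194625 = 5.843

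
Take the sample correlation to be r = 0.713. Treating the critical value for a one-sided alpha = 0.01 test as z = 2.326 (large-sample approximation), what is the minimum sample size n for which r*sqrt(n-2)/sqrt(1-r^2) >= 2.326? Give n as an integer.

8

Need r·√(n−2)/√(1−r²) ≥ 2.326
√(n−2) ≥ 2.326·√(1−0.508369) / 0.713 = 2.326·0.701164 / 0.713 = 2.2874
n−2 ≥ 5.2322  ⇒  n ≥ 7.2322
Smallest integer n = 8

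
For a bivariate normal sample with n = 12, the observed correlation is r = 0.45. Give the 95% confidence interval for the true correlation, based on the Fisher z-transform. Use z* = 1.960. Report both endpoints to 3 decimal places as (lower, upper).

Fisher z: z_r = atanh(r) = ½·ln((1+0.45)/(1−0.45)) = 0.484700
SE(z) = 1/√(n−3) = 1/√9 = 0.333333
95% ⇒ z* = 1.960; margin = 1.960·0.333333 = 0.653333
CI on z-scale: (-0.168633, 1.138033)
Back-transform: tanh(-0.168633) = -0.167052, tanh(1.138033) = 0.813751

(-0.167, 0.814)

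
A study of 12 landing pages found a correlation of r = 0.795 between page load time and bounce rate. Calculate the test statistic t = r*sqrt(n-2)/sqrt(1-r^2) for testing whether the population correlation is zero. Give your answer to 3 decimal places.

4.144

1 − r² = 1 − 0.632025 = 0.367975;  √(1−r²) = 0.606609
√(n−2) = √10 = 3.162278
t = r·√(n−2)/√(1−r²) = 0.795 · 3.162278 / 0.606609 = 4.144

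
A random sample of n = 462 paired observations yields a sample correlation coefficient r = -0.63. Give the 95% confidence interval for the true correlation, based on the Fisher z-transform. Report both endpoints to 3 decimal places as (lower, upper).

(-0.682, -0.572)

Fisher z: z_r = atanh(r) = ½·ln((1+(-0.63))/(1−(-0.63))) = -0.741416
SE(z) = 1/√(n−3) = 1/√459 = 0.046676
95% ⇒ z* = 1.960; margin = 1.960·0.046676 = 0.091485
CI on z-scale: (-0.832901, -0.649931)
Back-transform: tanh(-0.832901) = -0.682031, tanh(-0.649931) = -0.571624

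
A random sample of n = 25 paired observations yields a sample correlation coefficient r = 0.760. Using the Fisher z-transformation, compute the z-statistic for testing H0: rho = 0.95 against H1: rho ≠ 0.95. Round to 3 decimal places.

-3.919

z_r = atanh(0.760) = 0.996215,  z_0 = atanh(0.95) = 1.831781
SE = 1/√(n−3) = 1/√22 = 0.213201
z = (z_r − z_0)/SE = (0.996215 − 1.831781) / 0.213201 = -0.835566 / 0.213201 = -3.919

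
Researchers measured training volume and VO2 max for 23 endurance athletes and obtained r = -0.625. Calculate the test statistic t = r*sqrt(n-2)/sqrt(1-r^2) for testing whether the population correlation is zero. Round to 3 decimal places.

-3.669

t = r·√(n−2) / √(1−r²) with r = -0.625, n = 23
  = -0.625·√21 / √(1 − 0.390625)
  = -0.625·4.582576 / 0.780625
  = -2.864110 / 0.780625 = -3.669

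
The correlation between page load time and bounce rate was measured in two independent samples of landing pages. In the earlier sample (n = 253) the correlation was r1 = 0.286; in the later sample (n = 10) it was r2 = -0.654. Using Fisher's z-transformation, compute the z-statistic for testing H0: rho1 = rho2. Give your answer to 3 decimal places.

Fisher z-transforms: z1 = atanh(0.286) = 0.294204, z2 = atanh(-0.654) = -0.782257; difference d = 1.076461
Var(d) = 1/250 + 1/7 = 0.0040000 + 0.1428571 = 0.1468571
z = d/√Var(d) = 1.076461 / √0.1468571 = 1.076461 / 0.383219 = 2.809

2.809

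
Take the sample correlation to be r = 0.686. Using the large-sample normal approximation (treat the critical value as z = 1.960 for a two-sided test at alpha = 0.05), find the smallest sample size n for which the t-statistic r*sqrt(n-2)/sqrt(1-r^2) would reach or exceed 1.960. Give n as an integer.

7

r√(n−2)/√(1−r²) ≥ 1.960  ⇔  n−2 ≥ (1.960)²·(1−r²)/r²
(1−r²)/r² = (1−0.470596)/0.470596 = 1.1250
n ≥ 2 + 3.8416·1.1250 = 2 + 4.3218 = 6.3218
⌈6.3218⌉ = 7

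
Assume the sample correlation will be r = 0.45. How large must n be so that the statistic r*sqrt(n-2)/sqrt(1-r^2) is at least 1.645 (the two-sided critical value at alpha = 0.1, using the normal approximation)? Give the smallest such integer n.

13

r√(n−2)/√(1−r²) ≥ 1.645  ⇔  n−2 ≥ (1.645)²·(1−r²)/r²
(1−r²)/r² = (1−0.2025)/0.2025 = 3.9383
n ≥ 2 + 2.706025·3.9383 = 2 + 10.6571 = 12.6571
⌈12.6571⌉ = 13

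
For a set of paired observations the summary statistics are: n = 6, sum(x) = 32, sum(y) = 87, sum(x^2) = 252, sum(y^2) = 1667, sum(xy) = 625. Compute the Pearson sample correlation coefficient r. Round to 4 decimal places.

0.8865

Numerator: nΣxy − (Σx)(Σy) = 6·625 − (32)(87) = 966
Denominator: √[(nΣx²−(Σx)²)(nΣy²−(Σy)²)]
  nΣx²−(Σx)² = 6·252 − 1024 = 488;  nΣy²−(Σy)² = 6·1667 − 7569 = 2433
  √(488·2433) = √1187304 = 1089.6348
r = 966 / 1089.6348 = 0.8865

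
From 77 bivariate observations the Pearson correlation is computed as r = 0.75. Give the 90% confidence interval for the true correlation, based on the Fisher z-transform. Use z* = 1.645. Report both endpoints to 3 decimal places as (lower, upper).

(0.654, 0.822)

Fisher z: z_r = atanh(r) = ½·ln((1+0.75)/(1−0.75)) = 0.972955
SE(z) = 1/√(n−3) = 1/√74 = 0.116248
90% ⇒ z* = 1.645; margin = 1.645·0.116248 = 0.191228
CI on z-scale: (0.781727, 1.164183)
Back-transform: tanh(0.781727) = 0.653697, tanh(1.164183) = 0.822398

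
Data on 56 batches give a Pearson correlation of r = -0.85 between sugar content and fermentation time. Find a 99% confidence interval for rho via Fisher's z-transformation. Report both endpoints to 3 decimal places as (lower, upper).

z_r = atanh(-0.85) = -1.256153;  SE = 1/√(n−3) = 1/√53 = 0.137361
z-limits: -1.256153 ± 2.576·0.137361 = -1.256153 ± 0.353842 = [-1.609995, -0.902311]
ρ-limits: (tanh -1.609995, tanh -0.902311) = (-0.923, -0.717)

(-0.923, -0.717)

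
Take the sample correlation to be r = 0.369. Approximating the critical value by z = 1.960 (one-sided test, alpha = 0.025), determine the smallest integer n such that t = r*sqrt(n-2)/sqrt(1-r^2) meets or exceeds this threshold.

Need r·√(n−2)/√(1−r²) ≥ 1.960
√(n−2) ≥ 1.960·√(1−0.136161) / 0.369 = 1.960·0.929429 / 0.369 = 4.9368
n−2 ≥ 24.3720  ⇒  n ≥ 26.3720
Smallest integer n = 27

27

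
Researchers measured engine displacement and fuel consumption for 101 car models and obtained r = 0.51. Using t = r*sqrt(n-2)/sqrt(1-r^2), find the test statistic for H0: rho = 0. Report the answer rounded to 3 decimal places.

5.899

1 − r² = 1 − 0.2601 = 0.7399;  √(1−r²) = 0.860174
√(n−2) = √99 = 9.949874
t = r·√(n−2)/√(1−r²) = 0.51 · 9.949874 / 0.860174 = 5.899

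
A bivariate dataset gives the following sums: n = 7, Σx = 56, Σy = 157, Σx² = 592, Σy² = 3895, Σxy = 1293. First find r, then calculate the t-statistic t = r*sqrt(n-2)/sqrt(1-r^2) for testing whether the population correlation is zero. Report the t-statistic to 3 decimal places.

0.361

S_xy = nΣxy − ΣxΣy = 7·1293 − 56·157 = 9051 − 8792 = 259
S_xx = nΣx² − (Σx)² = 7·592 − 56² = 4144 − 3136 = 1008
S_yy = nΣy² − (Σy)² = 7·3895 − 157² = 27265 − 24649 = 2616
r = S_xy / √(S_xx·S_yy) = 259 / √(1008·2616) = 259 / √2636928 = 259 / 1623.8621 = 0.1595
t = r·√(n−2)/√(1−r²) = 0.1595·√5 / √(1−0.025440) = 0.356653 / 0.987198 = 0.361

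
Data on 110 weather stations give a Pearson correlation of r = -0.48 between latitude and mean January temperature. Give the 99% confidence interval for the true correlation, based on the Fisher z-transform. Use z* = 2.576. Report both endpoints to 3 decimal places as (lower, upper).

Fisher z: z_r = atanh(r) = ½·ln((1+(-0.48))/(1−(-0.48))) = -0.522984
SE(z) = 1/√(n−3) = 1/√107 = 0.096674
99% ⇒ z* = 2.576; margin = 2.576·0.096674 = 0.249032
CI on z-scale: (-0.772016, -0.273952)
Back-transform: tanh(-0.772016) = -0.648100, tanh(-0.273952) = -0.267298

(-0.648, -0.267)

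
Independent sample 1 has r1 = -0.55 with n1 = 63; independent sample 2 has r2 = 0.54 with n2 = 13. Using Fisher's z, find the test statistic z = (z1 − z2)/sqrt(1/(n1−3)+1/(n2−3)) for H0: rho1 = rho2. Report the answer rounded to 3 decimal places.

-3.579

Fisher z-transforms: z1 = atanh(-0.55) = -0.618381, z2 = atanh(0.54) = 0.604156; difference d = -1.222537
Var(d) = 1/60 + 1/10 = 0.0166667 + 0.1000000 = 0.1166667
z = d/√Var(d) = -1.222537 / √0.1166667 = -1.222537 / 0.341565 = -3.579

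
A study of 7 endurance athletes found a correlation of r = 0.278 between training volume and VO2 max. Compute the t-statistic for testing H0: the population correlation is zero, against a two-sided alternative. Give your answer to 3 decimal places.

0.647

1 − r² = 1 − 0.077284 = 0.922716;  √(1−r²) = 0.960581
√(n−2) = √5 = 2.236068
t = r·√(n−2)/√(1−r²) = 0.278 · 2.236068 / 0.960581 = 0.647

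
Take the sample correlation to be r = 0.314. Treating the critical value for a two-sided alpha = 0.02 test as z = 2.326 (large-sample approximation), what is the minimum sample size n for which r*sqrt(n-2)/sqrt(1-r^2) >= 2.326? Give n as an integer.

52

r√(n−2)/√(1−r²) ≥ 2.326  ⇔  n−2 ≥ (2.326)²·(1−r²)/r²
(1−r²)/r² = (1−0.098596)/0.098596 = 9.1424
n ≥ 2 + 5.410276·9.1424 = 2 + 49.4629 = 51.4629
⌈51.4629⌉ = 52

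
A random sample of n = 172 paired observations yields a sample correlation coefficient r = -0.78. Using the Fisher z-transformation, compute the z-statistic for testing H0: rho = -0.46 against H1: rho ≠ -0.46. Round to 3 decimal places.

-7.125

Fisher z: atanh(-0.78) = -1.045371, atanh(-0.46) = -0.497311
z = (z_r − z_0)·√(n−3) = (-1.045371 − (-0.497311))·√169 = -0.548060 · 13.000000 = -7.125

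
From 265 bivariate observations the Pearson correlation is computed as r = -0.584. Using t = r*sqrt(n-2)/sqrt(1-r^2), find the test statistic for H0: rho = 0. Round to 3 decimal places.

-11.667

t = r·√(n−2) / √(1−r²) with r = -0.584, n = 265
  = -0.584·√263 / √(1 − 0.341056)
  = -0.584·16.217275 / 0.811754
  = -9.470889 / 0.811754 = -11.667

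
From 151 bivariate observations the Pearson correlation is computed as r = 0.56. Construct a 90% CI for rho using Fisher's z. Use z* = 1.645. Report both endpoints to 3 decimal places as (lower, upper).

Fisher z: z_r = atanh(r) = ½·ln((1+0.56)/(1−0.56)) = 0.632833
SE(z) = 1/√(n−3) = 1/√148 = 0.082199
90% ⇒ z* = 1.645; margin = 1.645·0.082199 = 0.135217
CI on z-scale: (0.497616, 0.768050)
Back-transform: tanh(0.497616) = 0.460240, tanh(0.768050) = 0.645794

(0.460, 0.646)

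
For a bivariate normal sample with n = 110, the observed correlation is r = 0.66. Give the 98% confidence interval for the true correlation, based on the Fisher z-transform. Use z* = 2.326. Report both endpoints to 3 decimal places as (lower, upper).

(0.514, 0.769)

Fisher z: z_r = atanh(r) = ½·ln((1+0.66)/(1−0.66)) = 0.792814
SE(z) = 1/√(n−3) = 1/√107 = 0.096674
98% ⇒ z* = 2.326; margin = 2.326·0.096674 = 0.224864
CI on z-scale: (0.567950, 1.017678)
Back-transform: tanh(0.567950) = 0.513852, tanh(1.017678) = 0.768919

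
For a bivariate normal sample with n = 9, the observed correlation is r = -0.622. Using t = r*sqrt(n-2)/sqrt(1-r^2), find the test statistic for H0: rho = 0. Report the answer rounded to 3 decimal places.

-2.102

t = r·√(n−2) / √(1−r²) with r = -0.622, n = 9
  = -0.622·√7 / √(1 − 0.386884)
  = -0.622·2.645751 / 0.783017
  = -1.645657 / 0.783017 = -2.102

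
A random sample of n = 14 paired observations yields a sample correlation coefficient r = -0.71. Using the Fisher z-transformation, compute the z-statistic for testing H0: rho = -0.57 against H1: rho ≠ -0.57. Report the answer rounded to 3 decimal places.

Fisher z: atanh(-0.71) = -0.887184, atanh(-0.57) = -0.647523
z = (z_r − z_0)·√(n−3) = (-0.887184 − (-0.647523))·√11 = -0.239661 · 3.316625 = -0.795

-0.795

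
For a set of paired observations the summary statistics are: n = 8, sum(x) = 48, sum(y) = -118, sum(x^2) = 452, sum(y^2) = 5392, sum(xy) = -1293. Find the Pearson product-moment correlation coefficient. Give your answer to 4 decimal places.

-0.7560

Numerator: nΣxy − (Σx)(Σy) = 8·(-1293) − (48)(-118) = -4680
Denominator: √[(nΣx²−(Σx)²)(nΣy²−(Σy)²)]
  nΣx²−(Σx)² = 8·452 − 2304 = 1312;  nΣy²−(Σy)² = 8·5392 − 13924 = 29212
  √(1312·29212) = √38326144 = 6190.8113
r = -4680 / 6190.8113 = -0.7560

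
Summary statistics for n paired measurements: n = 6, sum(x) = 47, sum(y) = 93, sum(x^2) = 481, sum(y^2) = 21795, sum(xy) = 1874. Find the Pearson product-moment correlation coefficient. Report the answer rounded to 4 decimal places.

0.7559

S_xy = nΣxy − ΣxΣy = 6·1874 − 47·93 = 11244 − 4371 = 6873
S_xx = nΣx² − (Σx)² = 6·481 − 47² = 2886 − 2209 = 677
S_yy = nΣy² − (Σy)² = 6·21795 − 93² = 130770 − 8649 = 122121
r = S_xy / √(S_xx·S_yy) = 6873 / √(677·122121) = 6873 / √82675917 = 6873 / 9092.6298 = 0.7559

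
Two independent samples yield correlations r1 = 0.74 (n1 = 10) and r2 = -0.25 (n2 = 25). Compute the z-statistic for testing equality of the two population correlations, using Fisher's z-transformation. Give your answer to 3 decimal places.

z1 = atanh(0.74) = 0.950479,  z2 = atanh(-0.25) = -0.255413
SE = √(1/(n1−3) + 1/(n2−3)) = √(1/7 + 1/22) = √(0.1428571 + 0.0454545) = √0.1883116 = 0.433949
z = (z1 − z2)/SE = (0.950479 − (-0.255413)) / 0.433949 = 1.205892 / 0.433949 = 2.779

2.779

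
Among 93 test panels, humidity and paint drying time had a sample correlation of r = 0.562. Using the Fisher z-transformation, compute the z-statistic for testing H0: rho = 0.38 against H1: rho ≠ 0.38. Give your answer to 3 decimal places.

2.236

Fisher z: atanh(0.562) = 0.635752, atanh(0.38) = 0.400060
z = (z_r − z_0)·√(n−3) = (0.635752 − 0.400060)·√90 = 0.235692 · 9.486833 = 2.236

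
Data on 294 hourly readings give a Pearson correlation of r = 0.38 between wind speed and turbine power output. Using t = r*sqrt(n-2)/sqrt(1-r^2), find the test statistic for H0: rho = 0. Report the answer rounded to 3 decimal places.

t = r·√(n−2) / √(1−r²) with r = 0.38, n = 294
  = 0.38·√292 / √(1 − 0.1444)
  = 0.38·17.088007 / 0.924986
  = 6.493443 / 0.924986 = 7.020

7.020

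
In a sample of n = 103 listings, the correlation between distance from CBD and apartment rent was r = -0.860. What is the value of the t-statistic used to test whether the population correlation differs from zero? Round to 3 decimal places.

-16.937

1 − r² = 1 − 0.739600 = 0.260400;  √(1−r²) = 0.510294
√(n−2) = √101 = 10.049876
t = r·√(n−2)/√(1−r²) = -0.860 · 10.049876 / 0.510294 = -16.937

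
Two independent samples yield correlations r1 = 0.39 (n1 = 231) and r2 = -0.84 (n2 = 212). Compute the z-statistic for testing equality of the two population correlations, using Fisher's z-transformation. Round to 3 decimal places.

17.052

z1 = atanh(0.39) = 0.411800,  z2 = atanh(-0.84) = -1.221174
SE = √(1/(n1−3) + 1/(n2−3)) = √(1/228 + 1/209) = √(0.0043860 + 0.0047847) = √0.0091707 = 0.095764
z = (z1 − z2)/SE = (0.411800 − (-1.221174)) / 0.095764 = 1.632974 / 0.095764 = 17.052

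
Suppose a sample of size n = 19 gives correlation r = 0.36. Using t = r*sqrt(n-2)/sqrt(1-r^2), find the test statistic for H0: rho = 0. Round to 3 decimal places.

1 − r² = 1 − 0.1296 = 0.8704;  √(1−r²) = 0.932952
√(n−2) = √17 = 4.123106
t = r·√(n−2)/√(1−r²) = 0.36 · 4.123106 / 0.932952 = 1.591

1.591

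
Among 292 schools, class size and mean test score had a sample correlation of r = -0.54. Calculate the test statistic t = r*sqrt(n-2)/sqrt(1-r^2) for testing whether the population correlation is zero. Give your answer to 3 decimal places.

-10.926

t = r·√(n−2) / √(1−r²) with r = -0.54, n = 292
  = -0.54·√290 / √(1 − 0.2916)
  = -0.54·17.029386 / 0.841665
  = -9.195868 / 0.841665 = -10.926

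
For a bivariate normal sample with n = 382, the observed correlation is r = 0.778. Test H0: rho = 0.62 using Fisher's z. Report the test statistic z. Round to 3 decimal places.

6.138

Fisher z: atanh(0.778) = 1.040284, atanh(0.62) = 0.725005
z = (z_r − z_0)·√(n−3) = (1.040284 − 0.725005)·√379 = 0.315279 · 19.467922 = 6.138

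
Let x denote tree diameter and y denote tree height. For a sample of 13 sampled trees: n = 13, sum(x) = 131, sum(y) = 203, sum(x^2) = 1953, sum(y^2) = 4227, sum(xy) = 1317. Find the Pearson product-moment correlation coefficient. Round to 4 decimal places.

-0.8908

S_xy = nΣxy − ΣxΣy = 13·1317 − 131·203 = 17121 − 26593 = -9472
S_xx = nΣx² − (Σx)² = 13·1953 − 131² = 25389 − 17161 = 8228
S_yy = nΣy² − (Σy)² = 13·4227 − 203² = 54951 − 41209 = 13742
r = S_xy / √(S_xx·S_yy) = -9472 / √(8228·13742) = -9472 / √113069176 = -9472 / 10633.3991 = -0.8908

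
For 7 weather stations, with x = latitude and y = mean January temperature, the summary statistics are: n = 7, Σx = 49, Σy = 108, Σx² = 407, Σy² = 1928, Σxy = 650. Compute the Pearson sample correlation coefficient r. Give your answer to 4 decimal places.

-0.8190

Numerator: nΣxy − (Σx)(Σy) = 7·650 − (49)(108) = -742
Denominator: √[(nΣx²−(Σx)²)(nΣy²−(Σy)²)]
  nΣx²−(Σx)² = 7·407 − 2401 = 448;  nΣy²−(Σy)² = 7·1928 − 11664 = 1832
  √(448·1832) = √820736 = 905.9448
r = -742 / 905.9448 = -0.8190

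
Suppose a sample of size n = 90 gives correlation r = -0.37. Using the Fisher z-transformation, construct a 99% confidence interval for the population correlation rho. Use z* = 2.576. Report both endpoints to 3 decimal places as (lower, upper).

(-0.581, -0.112)

Fisher z: z_r = atanh(r) = ½·ln((1+(-0.37))/(1−(-0.37))) = -0.388423
SE(z) = 1/√(n−3) = 1/√87 = 0.107211
99% ⇒ z* = 2.576; margin = 2.576·0.107211 = 0.276176
CI on z-scale: (-0.664599, -0.112247)
Back-transform: tanh(-0.664599) = -0.581416, tanh(-0.112247) = -0.111778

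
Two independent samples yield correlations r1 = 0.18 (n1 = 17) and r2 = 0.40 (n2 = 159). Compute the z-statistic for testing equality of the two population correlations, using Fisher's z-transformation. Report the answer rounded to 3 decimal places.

Fisher z-transforms: z1 = atanh(0.18) = 0.181983, z2 = atanh(0.40) = 0.423649; difference d = -0.241666
Var(d) = 1/14 + 1/156 = 0.0714286 + 0.0064103 = 0.0778389
z = d/√Var(d) = -0.241666 / √0.0778389 = -0.241666 / 0.278996 = -0.866

-0.866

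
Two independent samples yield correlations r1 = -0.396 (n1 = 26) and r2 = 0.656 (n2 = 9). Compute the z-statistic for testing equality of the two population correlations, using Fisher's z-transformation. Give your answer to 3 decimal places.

z1 = atanh(-0.396) = -0.418896,  z2 = atanh(0.656) = 0.785759
SE = √(1/(n1−3) + 1/(n2−3)) = √(1/23 + 1/6) = √(0.0434783 + 0.1666667) = √0.2101450 = 0.458416
z = (z1 − z2)/SE = (-0.418896 − 0.785759) / 0.458416 = -1.204655 / 0.458416 = -2.628

-2.628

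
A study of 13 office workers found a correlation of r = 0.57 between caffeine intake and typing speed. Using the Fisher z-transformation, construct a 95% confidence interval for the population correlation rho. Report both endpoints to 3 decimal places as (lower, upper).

(0.028, 0.853)

z_r = atanh(0.57) = 0.647523;  SE = 1/√(n−3) = 1/√10 = 0.316228
z-limits: 0.647523 ± 1.960·0.316228 = 0.647523 ± 0.619807 = [0.027716, 1.267330]
ρ-limits: (tanh 0.027716, tanh 1.267330) = (0.028, 0.853)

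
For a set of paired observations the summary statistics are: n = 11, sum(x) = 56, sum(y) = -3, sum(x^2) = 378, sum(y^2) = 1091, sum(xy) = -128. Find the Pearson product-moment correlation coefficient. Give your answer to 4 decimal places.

-0.3542

Numerator: nΣxy − (Σx)(Σy) = 11·(-128) − (56)(-3) = -1240
Denominator: √[(nΣx²−(Σx)²)(nΣy²−(Σy)²)]
  nΣx²−(Σx)² = 11·378 − 3136 = 1022;  nΣy²−(Σy)² = 11·1091 − 9 = 11992
  √(1022·11992) = √12255824 = 3500.8319
r = -1240 / 3500.8319 = -0.3542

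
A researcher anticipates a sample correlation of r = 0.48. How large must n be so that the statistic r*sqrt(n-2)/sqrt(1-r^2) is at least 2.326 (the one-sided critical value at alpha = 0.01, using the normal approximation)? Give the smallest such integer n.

21

r√(n−2)/√(1−r²) ≥ 2.326  ⇔  n−2 ≥ (2.326)²·(1−r²)/r²
(1−r²)/r² = (1−0.2304)/0.2304 = 3.3403
n ≥ 2 + 5.410276·3.3403 = 2 + 18.0719 = 20.0719
⌈20.0719⌉ = 21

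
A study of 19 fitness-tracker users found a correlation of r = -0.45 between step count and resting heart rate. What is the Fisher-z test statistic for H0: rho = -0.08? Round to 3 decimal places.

Fisher z: atanh(-0.45) = -0.484700, atanh(-0.08) = -0.080171
z = (z_r − z_0)·√(n−3) = (-0.484700 − (-0.080171))·√16 = -0.404529 · 4.000000 = -1.618

-1.618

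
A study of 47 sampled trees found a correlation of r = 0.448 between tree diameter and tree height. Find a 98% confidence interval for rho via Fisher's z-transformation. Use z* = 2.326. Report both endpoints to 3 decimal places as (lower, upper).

(0.131, 0.682)

z_r = atanh(0.448) = 0.482195;  SE = 1/√(n−3) = 1/√44 = 0.150756
z-limits: 0.482195 ± 2.326·0.150756 = 0.482195 ± 0.350658 = [0.131537, 0.832853]
ρ-limits: (tanh 0.131537, tanh 0.832853) = (0.131, 0.682)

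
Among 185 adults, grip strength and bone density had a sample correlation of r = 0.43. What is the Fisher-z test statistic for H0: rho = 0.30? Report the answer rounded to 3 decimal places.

2.029

z_r = atanh(0.43) = 0.459897,  z_0 = atanh(0.30) = 0.309520
SE = 1/√(n−3) = 1/√182 = 0.074125
z = (z_r − z_0)/SE = (0.459897 − 0.309520) / 0.074125 = 0.150377 / 0.074125 = 2.029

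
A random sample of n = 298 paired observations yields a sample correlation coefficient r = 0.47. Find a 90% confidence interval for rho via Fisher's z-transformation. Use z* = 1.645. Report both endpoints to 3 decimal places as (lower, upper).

(0.392, 0.541)

z_r = atanh(0.47) = 0.510070;  SE = 1/√(n−3) = 1/√295 = 0.058222
z-limits: 0.510070 ± 1.645·0.058222 = 0.510070 ± 0.095775 = [0.414295, 0.605845]
ρ-limits: (tanh 0.414295, tanh 0.605845) = (0.392, 0.541)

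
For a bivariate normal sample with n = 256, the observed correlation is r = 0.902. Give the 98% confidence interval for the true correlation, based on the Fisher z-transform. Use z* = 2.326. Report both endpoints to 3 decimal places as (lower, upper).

z_r = atanh(0.902) = 1.482847;  SE = 1/√(n−3) = 1/√253 = 0.062869
z-limits: 1.482847 ± 2.326·0.062869 = 1.482847 ± 0.146233 = [1.336614, 1.629080]
ρ-limits: (tanh 1.336614, tanh 1.629080) = (0.871, 0.926)

(0.871, 0.926)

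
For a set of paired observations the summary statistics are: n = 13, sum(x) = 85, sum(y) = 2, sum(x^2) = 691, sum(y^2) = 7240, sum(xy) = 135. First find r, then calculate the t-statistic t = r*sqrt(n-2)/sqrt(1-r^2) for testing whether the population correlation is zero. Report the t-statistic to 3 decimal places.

S_xy = nΣxy − ΣxΣy = 13·135 − 85·2 = 1755 − 170 = 1585
S_xx = nΣx² − (Σx)² = 13·691 − 85² = 8983 − 7225 = 1758
S_yy = nΣy² − (Σy)² = 13·7240 − 2² = 94120 − 4 = 94116
r = S_xy / √(S_xx·S_yy) = 1585 / √(1758·94116) = 1585 / √165455928 = 1585 / 12862.9673 = 0.1232
t = r·√(n−2)/√(1−r²) = 0.1232·√11 / √(1−0.015178) = 0.408608 / 0.992382 = 0.412

0.412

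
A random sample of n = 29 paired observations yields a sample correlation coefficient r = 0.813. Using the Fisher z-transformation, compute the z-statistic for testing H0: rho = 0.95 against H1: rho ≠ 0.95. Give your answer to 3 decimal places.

z_r = atanh(0.813) = 1.135815,  z_0 = atanh(0.95) = 1.831781
SE = 1/√(n−3) = 1/√26 = 0.196116
z = (z_r − z_0)/SE = (1.135815 − 1.831781) / 0.196116 = -0.695966 / 0.196116 = -3.549

-3.549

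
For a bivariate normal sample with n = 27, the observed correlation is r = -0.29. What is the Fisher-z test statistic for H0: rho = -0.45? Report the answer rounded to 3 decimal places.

Fisher z: atanh(-0.29) = -0.298566, atanh(-0.45) = -0.484700
z = (z_r − z_0)·√(n−3) = (-0.298566 − (-0.484700))·√24 = 0.186134 · 4.898979 = 0.912

0.912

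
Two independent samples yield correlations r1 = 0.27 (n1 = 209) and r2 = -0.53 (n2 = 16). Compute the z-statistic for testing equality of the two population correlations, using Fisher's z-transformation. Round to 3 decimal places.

3.032

Fisher z-transforms: z1 = atanh(0.27) = 0.276864, z2 = atanh(-0.53) = -0.590145; difference d = 0.867009
Var(d) = 1/206 + 1/13 = 0.0048544 + 0.0769231 = 0.0817775
z = d/√Var(d) = 0.867009 / √0.0817775 = 0.867009 / 0.285968 = 3.032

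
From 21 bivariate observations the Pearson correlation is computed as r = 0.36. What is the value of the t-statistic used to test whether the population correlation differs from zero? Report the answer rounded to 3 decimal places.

1 − r² = 1 − 0.1296 = 0.8704;  √(1−r²) = 0.932952
√(n−2) = √19 = 4.358899
t = r·√(n−2)/√(1−r²) = 0.36 · 4.358899 / 0.932952 = 1.682

1.682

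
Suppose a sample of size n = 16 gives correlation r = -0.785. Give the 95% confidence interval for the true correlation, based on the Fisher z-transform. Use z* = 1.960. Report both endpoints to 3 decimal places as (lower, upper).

Fisher z: z_r = atanh(r) = ½·ln((1+(-0.785))/(1−(-0.785))) = -1.058268
SE(z) = 1/√(n−3) = 1/√13 = 0.277350
95% ⇒ z* = 1.960; margin = 1.960·0.277350 = 0.543606
CI on z-scale: (-1.601874, -0.514662)
Back-transform: tanh(-1.601874) = -0.921950, tanh(-0.514662) = -0.473570

(-0.922, -0.474)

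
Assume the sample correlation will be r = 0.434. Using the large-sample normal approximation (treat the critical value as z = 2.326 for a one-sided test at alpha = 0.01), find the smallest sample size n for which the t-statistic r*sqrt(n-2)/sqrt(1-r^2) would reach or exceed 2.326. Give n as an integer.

r√(n−2)/√(1−r²) ≥ 2.326  ⇔  n−2 ≥ (2.326)²·(1−r²)/r²
(1−r²)/r² = (1−0.188356)/0.188356 = 4.3091
n ≥ 2 + 5.410276·4.3091 = 2 + 23.3134 = 25.3134
⌈25.3134⌉ = 26

26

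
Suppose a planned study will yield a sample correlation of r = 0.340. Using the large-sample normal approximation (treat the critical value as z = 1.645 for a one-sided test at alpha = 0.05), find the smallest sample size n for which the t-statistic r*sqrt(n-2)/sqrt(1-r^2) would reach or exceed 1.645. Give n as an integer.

Need r·√(n−2)/√(1−r²) ≥ 1.645
√(n−2) ≥ 1.645·√(1−0.115600) / 0.340 = 1.645·0.940425 / 0.340 = 4.5500
n−2 ≥ 20.7025  ⇒  n ≥ 22.7025
Smallest integer n = 23

23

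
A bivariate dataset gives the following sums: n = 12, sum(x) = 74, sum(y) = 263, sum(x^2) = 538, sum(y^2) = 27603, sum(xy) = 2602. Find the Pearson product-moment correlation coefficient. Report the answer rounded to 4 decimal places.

Numerator: nΣxy − (Σx)(Σy) = 12·2602 − (74)(263) = 11762
Denominator: √[(nΣx²−(Σx)²)(nΣy²−(Σy)²)]
  nΣx²−(Σx)² = 12·538 − 5476 = 980;  nΣy²−(Σy)² = 12·27603 − 69169 = 262067
  √(980·262067) = √256825660 = 16025.7811
r = 11762 / 16025.7811 = 0.7339

0.7339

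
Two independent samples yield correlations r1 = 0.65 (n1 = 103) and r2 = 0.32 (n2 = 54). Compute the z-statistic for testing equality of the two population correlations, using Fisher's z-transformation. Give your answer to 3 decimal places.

Fisher z-transforms: z1 = atanh(0.65) = 0.775299, z2 = atanh(0.32) = 0.331647; difference d = 0.443652
Var(d) = 1/100 + 1/51 = 0.0100000 + 0.0196078 = 0.0296078
z = d/√Var(d) = 0.443652 / √0.0296078 = 0.443652 / 0.172069 = 2.578

2.578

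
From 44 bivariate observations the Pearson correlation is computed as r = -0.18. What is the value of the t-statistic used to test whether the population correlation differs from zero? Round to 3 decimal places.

-1.186

1 − r² = 1 − 0.0324 = 0.9676;  √(1−r²) = 0.983667
√(n−2) = √42 = 6.480741
t = r·√(n−2)/√(1−r²) = -0.18 · 6.480741 / 0.983667 = -1.186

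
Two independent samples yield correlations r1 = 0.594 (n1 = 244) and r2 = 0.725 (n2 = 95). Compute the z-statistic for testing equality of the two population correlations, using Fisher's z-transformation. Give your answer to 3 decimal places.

-1.912

Fisher z-transforms: z1 = atanh(0.594) = 0.683824, z2 = atanh(0.725) = 0.918106; difference d = -0.234282
Var(d) = 1/241 + 1/92 = 0.0041494 + 0.0108696 = 0.0150190
z = d/√Var(d) = -0.234282 / √0.0150190 = -0.234282 / 0.122552 = -1.912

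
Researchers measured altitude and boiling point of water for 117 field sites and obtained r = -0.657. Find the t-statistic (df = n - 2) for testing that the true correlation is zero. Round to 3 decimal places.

t = r·√(n−2) / √(1−r²) with r = -0.657, n = 117
  = -0.657·√115 / √(1 − 0.431649)
  = -0.657·10.723805 / 0.753891
  = -7.045540 / 0.753891 = -9.346

-9.346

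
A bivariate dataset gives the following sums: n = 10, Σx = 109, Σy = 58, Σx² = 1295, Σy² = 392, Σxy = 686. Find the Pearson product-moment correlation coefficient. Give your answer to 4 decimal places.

Numerator: nΣxy − (Σx)(Σy) = 10·686 − (109)(58) = 538
Denominator: √[(nΣx²−(Σx)²)(nΣy²−(Σy)²)]
  nΣx²−(Σx)² = 10·1295 − 11881 = 1069;  nΣy²−(Σy)² = 10·392 − 3364 = 556
  √(1069·556) = √594364 = 770.9501
r = 538 / 770.9501 = 0.6978

0.6978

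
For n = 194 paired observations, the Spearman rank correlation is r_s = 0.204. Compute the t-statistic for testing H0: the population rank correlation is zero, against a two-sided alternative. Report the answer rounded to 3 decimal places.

2.887

t = r_s·√(n−2) / √(1−r_s²) with r_s = 0.204, n = 194
  = 0.204·√192 / √(1 − 0.041616)
  = 0.204·13.856406 / 0.978971
  = 2.826707 / 0.978971 = 2.887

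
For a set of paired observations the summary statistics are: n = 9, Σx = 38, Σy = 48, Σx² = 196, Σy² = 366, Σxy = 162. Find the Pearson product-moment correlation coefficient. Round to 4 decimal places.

Numerator: nΣxy − (Σx)(Σy) = 9·162 − (38)(48) = -366
Denominator: √[(nΣx²−(Σx)²)(nΣy²−(Σy)²)]
  nΣx²−(Σx)² = 9·196 − 1444 = 320;  nΣy²−(Σy)² = 9·366 − 2304 = 990
  √(320·990) = √316800 = 562.8499
r = -366 / 562.8499 = -0.6503

-0.6503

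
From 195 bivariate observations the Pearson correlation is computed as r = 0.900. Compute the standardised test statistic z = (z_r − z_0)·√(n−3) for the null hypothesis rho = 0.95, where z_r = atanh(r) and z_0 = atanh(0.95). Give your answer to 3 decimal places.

-4.982

Fisher z: atanh(0.900) = 1.472219, atanh(0.95) = 1.831781
z = (z_r − z_0)·√(n−3) = (1.472219 − 1.831781)·√192 = -0.359562 · 13.856406 = -4.982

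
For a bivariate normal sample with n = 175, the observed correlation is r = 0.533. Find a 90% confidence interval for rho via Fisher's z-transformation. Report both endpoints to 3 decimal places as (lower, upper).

Fisher z: z_r = atanh(r) = ½·ln((1+0.533)/(1−0.533)) = 0.594326
SE(z) = 1/√(n−3) = 1/√172 = 0.076249
90% ⇒ z* = 1.645; margin = 1.645·0.076249 = 0.125430
CI on z-scale: (0.468896, 0.719756)
Back-transform: tanh(0.468896) = 0.437307, tanh(0.719756) = 0.616758

(0.437, 0.617)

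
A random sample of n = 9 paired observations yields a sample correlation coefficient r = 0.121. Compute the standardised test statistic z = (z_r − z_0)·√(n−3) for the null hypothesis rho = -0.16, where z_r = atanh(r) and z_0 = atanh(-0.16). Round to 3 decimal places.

Fisher z: atanh(0.121) = 0.121596, atanh(-0.16) = -0.161387
z = (z_r − z_0)·√(n−3) = (0.121596 − (-0.161387))·√6 = 0.282983 · 2.449490 = 0.693

0.693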